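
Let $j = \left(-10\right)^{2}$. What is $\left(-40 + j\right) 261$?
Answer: $15660$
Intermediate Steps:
$j = 100$
$\left(-40 + j\right) 261 = \left(-40 + 100\right) 261 = 60 \cdot 261 = 15660$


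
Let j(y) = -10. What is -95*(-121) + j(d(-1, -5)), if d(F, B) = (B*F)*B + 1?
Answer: 11485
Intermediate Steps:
d(F, B) = 1 + F*B² (d(F, B) = F*B² + 1 = 1 + F*B²)
-95*(-121) + j(d(-1, -5)) = -95*(-121) - 10 = 11495 - 10 = 11485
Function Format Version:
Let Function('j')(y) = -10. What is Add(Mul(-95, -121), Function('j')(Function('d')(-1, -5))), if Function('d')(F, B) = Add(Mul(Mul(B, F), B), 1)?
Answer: 11485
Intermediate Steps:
Function('d')(F, B) = Add(1, Mul(F, Pow(B, 2))) (Function('d')(F, B) = Add(Mul(F, Pow(B, 2)), 1) = Add(1, Mul(F, Pow(B, 2))))
Add(Mul(-95, -121), Function('j')(Function('d')(-1, -5))) = Add(Mul(-95, -121), -10) = Add(11495, -10) = 11485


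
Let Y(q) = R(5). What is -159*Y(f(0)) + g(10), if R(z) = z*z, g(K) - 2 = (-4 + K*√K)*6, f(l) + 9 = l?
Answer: -3997 + 60*√10 ≈ -3807.3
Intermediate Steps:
f(l) = -9 + l
g(K) = -22 + 6*K^(3/2) (g(K) = 2 + (-4 + K*√K)*6 = 2 + (-4 + K^(3/2))*6 = 2 + (-24 + 6*K^(3/2)) = -22 + 6*K^(3/2))
R(z) = z²
Y(q) = 25 (Y(q) = 5² = 25)
-159*Y(f(0)) + g(10) = -159*25 + (-22 + 6*10^(3/2)) = -3975 + (-22 + 6*(10*√10)) = -3975 + (-22 + 60*√10) = -3997 + 60*√10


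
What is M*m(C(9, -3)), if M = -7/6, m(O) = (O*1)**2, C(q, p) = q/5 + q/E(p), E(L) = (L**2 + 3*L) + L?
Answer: -42/25 ≈ -1.6800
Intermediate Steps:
E(L) = L**2 + 4*L
C(q, p) = q/5 + q/(p*(4 + p)) (C(q, p) = q/5 + q/((p*(4 + p))) = q*(1/5) + q*(1/(p*(4 + p))) = q/5 + q/(p*(4 + p)))
m(O) = O**2
M = -7/6 (M = -7*1/6 = -7/6 ≈ -1.1667)
M*m(C(9, -3)) = -7*9*(5 - 3*(4 - 3))**2/(25*(4 - 3)**2)/6 = -7*9*(5 - 3*1)**2/25/6 = -7*9*(5 - 3)**2/25/6 = -7*((1/5)*9*(-1/3)*1*2)**2/6 = -7*(-6/5)**2/6 = -7/6*36/25 = -42/25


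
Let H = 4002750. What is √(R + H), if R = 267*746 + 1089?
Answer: √4203021 ≈ 2050.1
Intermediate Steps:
R = 200271 (R = 199182 + 1089 = 200271)
√(R + H) = √(200271 + 4002750) = √4203021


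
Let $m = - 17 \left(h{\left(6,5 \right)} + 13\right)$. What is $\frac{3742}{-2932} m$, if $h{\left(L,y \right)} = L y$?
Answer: $\frac{1367701}{1466} \approx 932.95$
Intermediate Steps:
$m = -731$ ($m = - 17 \left(6 \cdot 5 + 13\right) = - 17 \left(30 + 13\right) = \left(-17\right) 43 = -731$)
$\frac{3742}{-2932} m = \frac{3742}{-2932} \left(-731\right) = 3742 \left(- \frac{1}{2932}\right) \left(-731\right) = \left(- \frac{1871}{1466}\right) \left(-731\right) = \frac{1367701}{1466}$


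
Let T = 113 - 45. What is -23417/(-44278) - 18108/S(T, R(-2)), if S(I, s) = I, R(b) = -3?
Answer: -200048417/752726 ≈ -265.77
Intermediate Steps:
T = 68
-23417/(-44278) - 18108/S(T, R(-2)) = -23417/(-44278) - 18108/68 = -23417*(-1/44278) - 18108*1/68 = 23417/44278 - 4527/17 = -200048417/752726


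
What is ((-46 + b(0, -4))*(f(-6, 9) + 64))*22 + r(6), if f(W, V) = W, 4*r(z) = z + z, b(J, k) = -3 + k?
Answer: -67625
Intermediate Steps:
r(z) = z/2 (r(z) = (z + z)/4 = (2*z)/4 = z/2)
((-46 + b(0, -4))*(f(-6, 9) + 64))*22 + r(6) = ((-46 + (-3 - 4))*(-6 + 64))*22 + (½)*6 = ((-46 - 7)*58)*22 + 3 = -53*58*22 + 3 = -3074*22 + 3 = -67628 + 3 = -67625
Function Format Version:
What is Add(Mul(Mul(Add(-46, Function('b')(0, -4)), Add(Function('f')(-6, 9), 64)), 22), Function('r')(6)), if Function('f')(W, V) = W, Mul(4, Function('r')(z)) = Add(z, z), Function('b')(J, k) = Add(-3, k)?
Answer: -67625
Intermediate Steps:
Function('r')(z) = Mul(Rational(1, 2), z) (Function('r')(z) = Mul(Rational(1, 4), Add(z, z)) = Mul(Rational(1, 4), Mul(2, z)) = Mul(Rational(1, 2), z))
Add(Mul(Mul(Add(-46, Function('b')(0, -4)), Add(Function('f')(-6, 9), 64)), 22), Function('r')(6)) = Add(Mul(Mul(Add(-46, Add(-3, -4)), Add(-6, 64)), 22), Mul(Rational(1, 2), 6)) = Add(Mul(Mul(Add(-46, -7), 58), 22), 3) = Add(Mul(Mul(-53, 58), 22), 3) = Add(Mul(-3074, 22), 3) = Add(-67628, 3) = -67625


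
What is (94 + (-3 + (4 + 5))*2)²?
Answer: 11236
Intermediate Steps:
(94 + (-3 + (4 + 5))*2)² = (94 + (-3 + 9)*2)² = (94 + 6*2)² = (94 + 12)² = 106² = 11236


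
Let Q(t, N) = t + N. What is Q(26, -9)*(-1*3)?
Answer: -51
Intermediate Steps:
Q(t, N) = N + t
Q(26, -9)*(-1*3) = (-9 + 26)*(-1*3) = 17*(-3) = -51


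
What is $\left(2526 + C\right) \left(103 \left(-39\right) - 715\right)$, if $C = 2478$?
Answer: $-23678928$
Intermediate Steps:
$\left(2526 + C\right) \left(103 \left(-39\right) - 715\right) = \left(2526 + 2478\right) \left(103 \left(-39\right) - 715\right) = 5004 \left(-4017 - 715\right) = 5004 \left(-4732\right) = -23678928$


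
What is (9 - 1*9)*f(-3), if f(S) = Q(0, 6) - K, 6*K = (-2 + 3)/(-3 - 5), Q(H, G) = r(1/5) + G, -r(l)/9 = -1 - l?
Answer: 0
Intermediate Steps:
r(l) = 9 + 9*l (r(l) = -9*(-1 - l) = 9 + 9*l)
Q(H, G) = 54/5 + G (Q(H, G) = (9 + 9/5) + G = 54/5 + G)
K = -1/48 (K = ((-2 + 3)/(-3 - 5))/6 = (1/(-8))/6 = (1*(-⅛))/6 = (⅙)*(-⅛) = -1/48 ≈ -0.020833)
f(S) = 4037/240 (f(S) = (54/5 + 6) - 1*(-1/48) = 84/5 + 1/48 = 4037/240)
(9 - 1*9)*f(-3) = (9 - 1*9)*(4037/240) = (9 - 9)*(4037/240) = 0*(4037/240) = 0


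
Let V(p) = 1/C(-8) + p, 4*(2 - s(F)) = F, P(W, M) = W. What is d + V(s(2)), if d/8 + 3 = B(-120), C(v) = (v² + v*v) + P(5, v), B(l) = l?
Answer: -261343/266 ≈ -982.49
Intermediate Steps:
C(v) = 5 + 2*v² (C(v) = (v² + v*v) + 5 = (v² + v²) + 5 = 2*v² + 5 = 5 + 2*v²)
d = -984 (d = -24 + 8*(-120) = -24 - 960 = -984)
s(F) = 2 - F/4
V(p) = 1/133 + p (V(p) = 1/(5 + 2*(-8)²) + p = 1/(5 + 2*64) + p = 1/(5 + 128) + p = 1/133 + p)
d + V(s(2)) = -984 + (1/133 + (2 - ¼*2)) = -984 + (1/133 + (2 - ½)) = -984 + (1/133 + 3/2) = -984 + 401/266 = -261343/266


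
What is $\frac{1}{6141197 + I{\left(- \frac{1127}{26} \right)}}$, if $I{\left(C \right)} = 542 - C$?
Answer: $\frac{26}{159686341} \approx 1.6282 \cdot 10^{-7}$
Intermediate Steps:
$\frac{1}{6141197 + I{\left(- \frac{1127}{26} \right)}} = \frac{1}{6141197 + \left(542 - - \frac{1127}{26}\right)} = \frac{1}{6141197 + \left(542 + \frac{1127}{26}\right)} = \frac{1}{6141197 + \frac{15219}{26}} = \frac{1}{\frac{159686341}{26}} = \frac{26}{159686341}$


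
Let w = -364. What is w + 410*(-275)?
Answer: -113114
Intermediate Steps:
w + 410*(-275) = -364 + 410*(-275) = -364 - 112750 = -113114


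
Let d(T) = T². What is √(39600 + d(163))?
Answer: √66169 ≈ 257.23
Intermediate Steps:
√(39600 + d(163)) = √(39600 + 163²) = √(39600 + 26569) = √66169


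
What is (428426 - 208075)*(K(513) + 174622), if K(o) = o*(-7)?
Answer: 37686851881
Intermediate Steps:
K(o) = -7*o
(428426 - 208075)*(K(513) + 174622) = (428426 - 208075)*(-7*513 + 174622) = 220351*(-3591 + 174622) = 220351*171031 = 37686851881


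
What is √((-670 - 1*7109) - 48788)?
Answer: I*√56567 ≈ 237.84*I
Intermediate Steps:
√((-670 - 1*7109) - 48788) = √((-670 - 7109) - 48788) = √(-7779 - 48788) = √(-56567) = I*√56567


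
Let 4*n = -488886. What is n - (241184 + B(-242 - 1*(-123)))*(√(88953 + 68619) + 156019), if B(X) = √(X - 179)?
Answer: -244443/2 - (156019 + 6*√4377)*(241184 + I*√298) ≈ -3.7725e+10 - 2.7002e+6*I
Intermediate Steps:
n = -244443/2 (n = (¼)*(-488886) = -244443/2 ≈ -1.2222e+5)
B(X) = √(-179 + X)
n - (241184 + B(-242 - 1*(-123)))*(√(88953 + 68619) + 156019) = -244443/2 - (241184 + √(-179 + (-242 - 1*(-123))))*(√(88953 + 68619) + 156019) = -244443/2 - (241184 + √(-179 + (-242 + 123)))*(√157572 + 156019) = -244443/2 - (241184 + √(-179 - 119))*(6*√4377 + 156019) = -244443/2 - (241184 + √(-298))*(156019 + 6*√4377) = -244443/2 - (241184 + I*√298)*(156019 + 6*√4377) = -244443/2 - (156019 + 6*√4377)*(241184 + I*√298)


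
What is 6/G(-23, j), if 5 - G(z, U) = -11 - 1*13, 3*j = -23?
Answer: 6/29 ≈ 0.20690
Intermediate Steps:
j = -23/3 (j = (⅓)*(-23) = -23/3 ≈ -7.6667)
G(z, U) = 29 (G(z, U) = 5 - (-11 - 1*13) = 5 - (-11 - 13) = 5 - 1*(-24) = 5 + 24 = 29)
6/G(-23, j) = 6/29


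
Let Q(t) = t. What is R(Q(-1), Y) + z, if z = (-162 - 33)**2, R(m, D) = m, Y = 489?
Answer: 38024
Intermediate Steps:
z = 38025 (z = (-195)**2 = 38025)
R(Q(-1), Y) + z = -1 + 38025 = 38024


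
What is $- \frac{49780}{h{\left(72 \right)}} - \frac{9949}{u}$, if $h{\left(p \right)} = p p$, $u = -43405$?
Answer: $- \frac{527281321}{56252880} \approx -9.3734$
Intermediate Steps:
$h{\left(p \right)} = p^{2}$
$- \frac{49780}{h{\left(72 \right)}} - \frac{9949}{u} = - \frac{49780}{72^{2}} - \frac{9949}{-43405} = - \frac{49780}{5184} - - \frac{9949}{43405} = \left(-49780\right) \frac{1}{5184} + \frac{9949}{43405} = - \frac{12445}{1296} + \frac{9949}{43405} = - \frac{527281321}{56252880}$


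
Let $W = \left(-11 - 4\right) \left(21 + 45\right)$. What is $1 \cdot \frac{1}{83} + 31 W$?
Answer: $- \frac{2547269}{83} \approx -30690.0$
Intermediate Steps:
$W = -990$ ($W = \left(-15\right) 66 = -990$)
$1 \cdot \frac{1}{83} + 31 W = 1 \cdot \frac{1}{83} + 31 \left(-990\right) = 1 \cdot \frac{1}{83} - 30690 = \frac{1}{83} - 30690 = - \frac{2547269}{83}$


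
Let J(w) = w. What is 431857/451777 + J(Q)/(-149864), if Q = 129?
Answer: 64661538215/67705108328 ≈ 0.95505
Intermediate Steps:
431857/451777 + J(Q)/(-149864) = 431857/451777 + 129/(-149864) = 431857*(1/451777) + 129*(-1/149864) = 431857/451777 - 129/149864 = 64661538215/67705108328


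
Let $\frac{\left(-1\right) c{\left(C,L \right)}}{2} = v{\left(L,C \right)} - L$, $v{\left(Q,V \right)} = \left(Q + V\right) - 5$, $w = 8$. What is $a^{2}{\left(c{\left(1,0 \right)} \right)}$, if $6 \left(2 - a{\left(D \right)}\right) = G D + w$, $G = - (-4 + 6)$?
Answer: $\frac{100}{9} \approx 11.111$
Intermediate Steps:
$v{\left(Q,V \right)} = -5 + Q + V$
$c{\left(C,L \right)} = 10 - 2 C$ ($c{\left(C,L \right)} = - 2 \left(\left(-5 + L + C\right) - L\right) = - 2 \left(\left(-5 + C + L\right) - L\right) = - 2 \left(-5 + C\right) = 10 - 2 C$)
$G = -2$ ($G = \left(-1\right) 2 = -2$)
$a{\left(D \right)} = \frac{2}{3} + \frac{D}{3}$ ($a{\left(D \right)} = 2 - \frac{- 2 D + 8}{6} = 2 - \frac{8 - 2 D}{6} = 2 + \left(- \frac{4}{3} + \frac{D}{3}\right) = \frac{2}{3} + \frac{D}{3}$)
$a^{2}{\left(c{\left(1,0 \right)} \right)} = \left(\frac{2}{3} + \frac{10 - 2}{3}\right)^{2} = \left(\frac{2}{3} + \frac{1}{3} \cdot 8\right)^{2} = \left(\frac{2}{3} + \frac{8}{3}\right)^{2} = \left(\frac{10}{3}\right)^{2} = \frac{100}{9}$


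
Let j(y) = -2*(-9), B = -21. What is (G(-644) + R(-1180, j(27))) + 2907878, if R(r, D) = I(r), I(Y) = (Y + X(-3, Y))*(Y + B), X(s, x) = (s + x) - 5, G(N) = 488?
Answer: 5752334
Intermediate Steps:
X(s, x) = -5 + s + x
j(y) = 18
I(Y) = (-21 + Y)*(-8 + 2*Y) (I(Y) = (Y + (-5 - 3 + Y))*(Y - 21) = (Y + (-8 + Y))*(-21 + Y) = (-8 + 2*Y)*(-21 + Y) = (-21 + Y)*(-8 + 2*Y))
R(r, D) = 168 - 50*r + 2*r²
(G(-644) + R(-1180, j(27))) + 2907878 = (488 + (168 - 50*(-1180) + 2*(-1180)²)) + 2907878 = (488 + (168 + 59000 + 2*1392400)) + 2907878 = (488 + (168 + 59000 + 2784800)) + 2907878 = (488 + 2843968) + 2907878 = 2844456 + 2907878 = 5752334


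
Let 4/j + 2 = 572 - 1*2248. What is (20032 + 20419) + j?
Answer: 33938387/839 ≈ 40451.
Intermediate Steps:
j = -2/839 (j = 4/(-2 + (572 - 1*2248)) = 4/(-2 + (572 - 2248)) = 4/(-2 - 1676) = 4/(-1678) = 4*(-1/1678) = -2/839 ≈ -0.0023838)
(20032 + 20419) + j = (20032 + 20419) - 2/839 = 40451 - 2/839 = 33938387/839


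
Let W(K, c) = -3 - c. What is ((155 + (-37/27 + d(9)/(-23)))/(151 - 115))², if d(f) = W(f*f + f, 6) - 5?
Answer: 2293547881/124947684 ≈ 18.356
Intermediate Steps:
d(f) = -14 (d(f) = (-3 - 1*6) - 5 = (-3 - 6) - 5 = -9 - 5 = -14)
((155 + (-37/27 + d(9)/(-23)))/(151 - 115))² = ((155 + (-37/27 - 14/(-23)))/(151 - 115))² = ((155 + (-37*1/27 - 14*(-1/23)))/36)² = ((155 + (-37/27 + 14/23))*(1/36))² = ((155 - 473/621)*(1/36))² = ((95782/621)*(1/36))² = (47891/11178)² = 2293547881/124947684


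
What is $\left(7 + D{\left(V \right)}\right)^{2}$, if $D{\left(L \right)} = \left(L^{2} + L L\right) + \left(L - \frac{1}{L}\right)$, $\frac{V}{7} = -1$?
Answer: $\frac{471969}{49} \approx 9632.0$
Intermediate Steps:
$V = -7$ ($V = 7 \left(-1\right) = -7$)
$D{\left(L \right)} = L - \frac{1}{L} + 2 L^{2}$ ($D{\left(L \right)} = \left(L^{2} + L^{2}\right) + \left(L - \frac{1}{L}\right) = 2 L^{2} + \left(L - \frac{1}{L}\right) = L - \frac{1}{L} + 2 L^{2}$)
$\left(7 + D{\left(V \right)}\right)^{2} = \left(7 - \left(\frac{48}{7} - 98\right)\right)^{2} = \left(7 - - \frac{638}{7}\right)^{2} = \left(7 + \left(-7 + \frac{1}{7} + 98\right)\right)^{2} = \left(7 + \frac{638}{7}\right)^{2} = \left(\frac{687}{7}\right)^{2} = \frac{471969}{49}$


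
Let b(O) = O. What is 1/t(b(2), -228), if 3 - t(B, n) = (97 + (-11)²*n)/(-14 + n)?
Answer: -242/26765 ≈ -0.0090417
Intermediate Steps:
t(B, n) = 3 - (97 + 121*n)/(-14 + n) (t(B, n) = 3 - (97 + (-11)²*n)/(-14 + n) = 3 - (97 + 121*n)/(-14 + n))
1/t(b(2), -228) = 1/((-139 - 118*(-228))/(-14 - 228)) = 1/((-139 + 26904)/(-242)) = 1/(-1/242*26765) = 1/(-26765/242) = -242/26765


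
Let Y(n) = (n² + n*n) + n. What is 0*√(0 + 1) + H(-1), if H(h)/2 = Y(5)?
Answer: 110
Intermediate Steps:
Y(n) = n + 2*n² (Y(n) = (n² + n²) + n = 2*n² + n = n + 2*n²)
H(h) = 110 (H(h) = 2*(5*(1 + 2*5)) = 2*(5*(1 + 10)) = 2*(5*11) = 2*55 = 110)
0*√(0 + 1) + H(-1) = 0*√(0 + 1) + 110 = 0*√1 + 110 = 0*1 + 110 = 0 + 110 = 110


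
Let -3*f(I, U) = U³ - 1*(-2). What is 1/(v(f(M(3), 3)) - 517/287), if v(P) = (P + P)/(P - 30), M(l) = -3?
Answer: -4879/6411 ≈ -0.76104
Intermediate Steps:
f(I, U) = -⅔ - U³/3 (f(I, U) = -(U³ - 1*(-2))/3 = -(U³ + 2)/3 = -(2 + U³)/3 = -⅔ - U³/3)
v(P) = 2*P/(-30 + P) (v(P) = (2*P)/(-30 + P) = 2*P/(-30 + P))
1/(v(f(M(3), 3)) - 517/287) = 1/(2*(-⅔ - ⅓*3³)/(-30 + (-⅔ - ⅓*3³)) - 517/287) = 1/(2*(-⅔ - ⅓*27)/(-30 + (-⅔ - ⅓*27)) - 517*1/287) = 1/(2*(-⅔ - 9)/(-30 + (-⅔ - 9)) - 517/287) = 1/(2*(-29/3)/(-30 - 29/3) - 517/287) = 1/(2*(-29/3)/(-119/3) - 517/287) = 1/(2*(-29/3)*(-3/119) - 517/287) = 1/(58/119 - 517/287) = 1/(-6411/4879) = -4879/6411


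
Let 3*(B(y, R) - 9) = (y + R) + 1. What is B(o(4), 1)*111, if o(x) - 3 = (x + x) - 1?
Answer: 1443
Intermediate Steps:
o(x) = 2 + 2*x (o(x) = 3 + ((x + x) - 1) = 3 + (2*x - 1) = 3 + (-1 + 2*x) = 2 + 2*x)
B(y, R) = 28/3 + R/3 + y/3 (B(y, R) = 9 + ((y + R) + 1)/3 = 9 + ((R + y) + 1)/3 = 9 + (1 + R + y)/3 = 9 + (⅓ + R/3 + y/3) = 28/3 + R/3 + y/3)
B(o(4), 1)*111 = (28/3 + (⅓)*1 + (2 + 2*4)/3)*111 = (28/3 + ⅓ + (2 + 8)/3)*111 = (28/3 + ⅓ + (⅓)*10)*111 = (28/3 + ⅓ + 10/3)*111 = 13*111 = 1443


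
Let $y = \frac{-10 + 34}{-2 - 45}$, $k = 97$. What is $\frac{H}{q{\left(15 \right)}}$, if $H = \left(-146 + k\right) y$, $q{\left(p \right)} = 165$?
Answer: $\frac{392}{2585} \approx 0.15164$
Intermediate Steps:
$y = - \frac{24}{47}$ ($y = \frac{24}{-47} = 24 \left(- \frac{1}{47}\right) = - \frac{24}{47} \approx -0.51064$)
$H = \frac{1176}{47}$ ($H = \left(-146 + 97\right) \left(- \frac{24}{47}\right) = \left(-49\right) \left(- \frac{24}{47}\right) = \frac{1176}{47} \approx 25.021$)
$\frac{H}{q{\left(15 \right)}} = \frac{1176}{47 \cdot 165} = \frac{1176}{47} \cdot \frac{1}{165} = \frac{392}{2585}$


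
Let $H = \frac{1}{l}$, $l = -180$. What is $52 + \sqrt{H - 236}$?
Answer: $52 + \frac{i \sqrt{212405}}{30} \approx 52.0 + 15.362 i$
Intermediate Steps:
$H = - \frac{1}{180}$ ($H = \frac{1}{-180} = - \frac{1}{180} \approx -0.0055556$)
$52 + \sqrt{H - 236} = 52 + \sqrt{- \frac{1}{180} - 236} = 52 + \sqrt{- \frac{42481}{180}} = 52 + \frac{i \sqrt{212405}}{30}$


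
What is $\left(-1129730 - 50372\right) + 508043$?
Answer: $-672059$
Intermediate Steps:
$\left(-1129730 - 50372\right) + 508043 = -1180102 + 508043 = -672059$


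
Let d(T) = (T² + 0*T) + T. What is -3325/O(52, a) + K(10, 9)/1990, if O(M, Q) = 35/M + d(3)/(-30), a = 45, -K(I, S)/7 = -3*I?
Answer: -172034009/14129 ≈ -12176.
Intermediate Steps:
d(T) = T + T² (d(T) = (T² + 0) + T = T² + T = T + T²)
K(I, S) = 21*I (K(I, S) = -(-21)*I = 21*I)
O(M, Q) = -⅖ + 35/M (O(M, Q) = 35/M + (3*(1 + 3))/(-30) = 35/M + (3*4)*(-1/30) = 35/M + 12*(-1/30) = 35/M - ⅖ = -⅖ + 35/M)
-3325/O(52, a) + K(10, 9)/1990 = -3325/(-⅖ + 35/52) + (21*10)/1990 = -3325/(-⅖ + 35*(1/52)) + 210*(1/1990) = -3325/(-⅖ + 35/52) + 21/199 = -3325/71/260 + 21/199 = -3325*260/71 + 21/199 = -864500/71 + 21/199 = -172034009/14129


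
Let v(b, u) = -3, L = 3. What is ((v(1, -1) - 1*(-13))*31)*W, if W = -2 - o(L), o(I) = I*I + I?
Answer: -4340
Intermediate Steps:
o(I) = I + I**2 (o(I) = I**2 + I = I + I**2)
W = -14 (W = -2 - 3*(1 + 3) = -2 - 3*4 = -2 - 1*12 = -2 - 12 = -14)
((v(1, -1) - 1*(-13))*31)*W = ((-3 - 1*(-13))*31)*(-14) = ((-3 + 13)*31)*(-14) = (10*31)*(-14) = 310*(-14) = -4340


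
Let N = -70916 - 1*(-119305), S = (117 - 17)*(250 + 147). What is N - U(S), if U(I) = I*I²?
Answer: -62570772951611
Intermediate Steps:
S = 39700 (S = 100*397 = 39700)
U(I) = I³
N = 48389 (N = -70916 + 119305 = 48389)
N - U(S) = 48389 - 1*39700³ = 48389 - 1*62570773000000 = 48389 - 62570773000000 = -62570772951611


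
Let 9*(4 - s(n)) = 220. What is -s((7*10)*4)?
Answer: 184/9 ≈ 20.444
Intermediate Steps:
s(n) = -184/9 (s(n) = 4 - 1/9*220 = 4 - 220/9 = -184/9)
-s((7*10)*4) = -1*(-184/9) = 184/9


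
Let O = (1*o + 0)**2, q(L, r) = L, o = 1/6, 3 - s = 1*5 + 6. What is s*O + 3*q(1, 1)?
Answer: 25/9 ≈ 2.7778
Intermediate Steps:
s = -8 (s = 3 - (1*5 + 6) = 3 - (5 + 6) = 3 - 1*11 = 3 - 11 = -8)
o = 1/6 (o = 1*(1/6) = 1/6 ≈ 0.16667)
O = 1/36 (O = (1*(1/6) + 0)**2 = (1/6 + 0)**2 = (1/6)**2 = 1/36 ≈ 0.027778)
s*O + 3*q(1, 1) = -8*1/36 + 3*1 = -2/9 + 3 = 25/9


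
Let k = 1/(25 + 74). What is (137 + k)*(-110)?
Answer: -135640/9 ≈ -15071.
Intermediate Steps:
k = 1/99 ≈ 0.010101
(137 + k)*(-110) = (137 + 1/99)*(-110) = (13564/99)*(-110) = -135640/9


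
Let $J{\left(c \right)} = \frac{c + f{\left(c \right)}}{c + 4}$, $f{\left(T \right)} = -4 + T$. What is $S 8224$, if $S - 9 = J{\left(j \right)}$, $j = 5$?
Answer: $\frac{238496}{3} \approx 79499.0$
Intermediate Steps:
$J{\left(c \right)} = \frac{-4 + 2 c}{4 + c}$ ($J{\left(c \right)} = \frac{c + \left(-4 + c\right)}{c + 4} = \frac{-4 + 2 c}{4 + c}$)
$S = \frac{29}{3}$ ($S = 9 + \frac{2 \left(-2 + 5\right)}{4 + 5} = 9 + 2 \cdot \frac{1}{9} \cdot 3 = 9 + \frac{2}{3} = \frac{29}{3} \approx 9.6667$)
$S 8224 = \frac{29}{3} \cdot 8224 = \frac{238496}{3}$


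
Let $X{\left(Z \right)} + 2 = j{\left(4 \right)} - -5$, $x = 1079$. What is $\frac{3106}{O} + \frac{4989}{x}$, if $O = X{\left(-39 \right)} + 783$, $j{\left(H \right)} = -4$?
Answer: $\frac{3626386}{421889} \approx 8.5956$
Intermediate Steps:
$X{\left(Z \right)} = -1$ ($X{\left(Z \right)} = -2 - -1 = -2 + \left(-4 + 5\right) = -2 + 1 = -1$)
$O = 782$ ($O = -1 + 783 = 782$)
$\frac{3106}{O} + \frac{4989}{x} = \frac{3106}{782} + \frac{4989}{1079} = 3106 \cdot \frac{1}{782} + 4989 \cdot \frac{1}{1079} = \frac{1553}{391} + \frac{4989}{1079} = \frac{3626386}{421889}$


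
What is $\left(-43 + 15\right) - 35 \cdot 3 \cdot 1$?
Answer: $-133$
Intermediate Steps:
$\left(-43 + 15\right) - 35 \cdot 3 \cdot 1 = -28 - 105 = -133$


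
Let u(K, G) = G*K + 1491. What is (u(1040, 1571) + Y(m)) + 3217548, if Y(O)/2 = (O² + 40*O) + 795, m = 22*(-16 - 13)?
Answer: 5617517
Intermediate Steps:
m = -638 (m = 22*(-29) = -638)
Y(O) = 1590 + 2*O² + 80*O (Y(O) = 2*((O² + 40*O) + 795) = 2*(795 + O² + 40*O) = 1590 + 2*O² + 80*O)
u(K, G) = 1491 + G*K
(u(1040, 1571) + Y(m)) + 3217548 = ((1491 + 1571*1040) + (1590 + 2*(-638)² + 80*(-638))) + 3217548 = ((1491 + 1633840) + (1590 + 2*407044 - 51040)) + 3217548 = (1635331 + (1590 + 814088 - 51040)) + 3217548 = (1635331 + 764638) + 3217548 = 2399969 + 3217548 = 5617517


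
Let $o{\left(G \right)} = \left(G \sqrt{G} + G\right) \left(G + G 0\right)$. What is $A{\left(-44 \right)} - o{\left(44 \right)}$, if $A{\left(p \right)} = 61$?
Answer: $-1875 - 3872 \sqrt{11} \approx -14717.0$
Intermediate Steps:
$o{\left(G \right)} = G \left(G + G^{\frac{3}{2}}\right)$ ($o{\left(G \right)} = \left(G^{\frac{3}{2}} + G\right) \left(G + 0\right) = \left(G + G^{\frac{3}{2}}\right) G = G \left(G + G^{\frac{3}{2}}\right)$)
$A{\left(-44 \right)} - o{\left(44 \right)} = 61 - \left(44^{2} + 44^{\frac{5}{2}}\right) = 61 - \left(1936 + 3872 \sqrt{11}\right) = -1875 - 3872 \sqrt{11}$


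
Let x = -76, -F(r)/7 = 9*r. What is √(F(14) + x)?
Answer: I*√958 ≈ 30.952*I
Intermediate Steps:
F(r) = -63*r
√(F(14) + x) = √(-63*14 - 76) = √(-882 - 76) = √(-958) = I*√958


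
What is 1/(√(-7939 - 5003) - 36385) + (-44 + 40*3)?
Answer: 100614932307/1323881167 - 3*I*√1438/1323881167 ≈ 76.0 - 8.5931e-8*I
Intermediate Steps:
1/(√(-7939 - 5003) - 36385) + (-44 + 40*3) = 1/(√(-12942) - 36385) + (-44 + 120) = 1/(3*I*√1438 - 36385) + 76 = 1/(-36385 + 3*I*√1438) + 76 = 76 + 1/(-36385 + 3*I*√1438)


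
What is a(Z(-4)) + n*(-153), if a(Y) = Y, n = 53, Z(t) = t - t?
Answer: -8109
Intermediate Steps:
Z(t) = 0
a(Z(-4)) + n*(-153) = 0 + 53*(-153) = 0 - 8109 = -8109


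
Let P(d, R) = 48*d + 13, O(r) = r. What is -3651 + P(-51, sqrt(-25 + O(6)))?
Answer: -6086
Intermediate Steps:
P(d, R) = 13 + 48*d
-3651 + P(-51, sqrt(-25 + O(6))) = -3651 + (13 + 48*(-51)) = -3651 + (13 - 2448) = -3651 - 2435 = -6086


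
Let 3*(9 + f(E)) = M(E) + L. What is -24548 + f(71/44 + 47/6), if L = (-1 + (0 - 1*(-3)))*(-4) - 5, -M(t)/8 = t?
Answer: -2434066/99 ≈ -24587.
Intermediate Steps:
M(t) = -8*t
L = -13 (L = (-1 + (0 + 3))*(-4) - 5 = (-1 + 3)*(-4) - 5 = 2*(-4) - 5 = -8 - 5 = -13)
f(E) = -40/3 - 8*E/3 (f(E) = -9 + (-8*E - 13)/3 = -9 + (-13 - 8*E)/3 = -9 + (-13/3 - 8*E/3) = -40/3 - 8*E/3)
-24548 + f(71/44 + 47/6) = -24548 + (-40/3 - 8*(71/44 + 47/6)/3) = -24548 + (-40/3 - 8/3*1247/132) = -24548 + (-40/3 - 2494/99) = -24548 - 3814/99 = -2434066/99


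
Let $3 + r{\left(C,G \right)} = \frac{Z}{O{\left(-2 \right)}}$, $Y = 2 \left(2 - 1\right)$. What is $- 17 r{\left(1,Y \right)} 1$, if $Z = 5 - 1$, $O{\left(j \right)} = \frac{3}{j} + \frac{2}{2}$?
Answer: $187$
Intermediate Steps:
$O{\left(j \right)} = 1 + \frac{3}{j}$ ($O{\left(j \right)} = \frac{3}{j} + 2 \cdot \frac{1}{2} = \frac{3}{j} + 1 = 1 + \frac{3}{j}$)
$Z = 4$
$Y = 2$ ($Y = 2 \cdot 1 = 2$)
$r{\left(C,G \right)} = -11$ ($r{\left(C,G \right)} = -3 + \frac{4}{\frac{1}{-2} \left(3 - 2\right)} = -3 + \frac{4}{\left(- \frac{1}{2}\right) 1} = -3 + \frac{4}{- \frac{1}{2}} = -3 + 4 \left(-2\right) = -3 - 8 = -11$)
$- 17 r{\left(1,Y \right)} 1 = \left(-17\right) \left(-11\right) 1 = 187 \cdot 1 = 187$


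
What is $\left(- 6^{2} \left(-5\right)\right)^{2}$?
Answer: $32400$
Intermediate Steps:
$\left(- 6^{2} \left(-5\right)\right)^{2} = \left(\left(-1\right) 36 \left(-5\right)\right)^{2} = \left(\left(-36\right) \left(-5\right)\right)^{2} = 180^{2} = 32400$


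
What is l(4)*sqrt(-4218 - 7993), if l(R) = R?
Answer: 4*I*sqrt(12211) ≈ 442.01*I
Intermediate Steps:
l(4)*sqrt(-4218 - 7993) = 4*sqrt(-4218 - 7993) = 4*sqrt(-12211) = 4*(I*sqrt(12211)) = 4*I*sqrt(12211)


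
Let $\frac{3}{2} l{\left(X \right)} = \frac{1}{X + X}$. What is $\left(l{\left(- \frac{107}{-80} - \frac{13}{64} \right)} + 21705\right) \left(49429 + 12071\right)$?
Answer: $\frac{484559832500}{363} \approx 1.3349 \cdot 10^{9}$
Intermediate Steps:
$l{\left(X \right)} = \frac{1}{3 X}$ ($l{\left(X \right)} = \frac{2}{3 \left(X + X\right)} = \frac{2}{3 \cdot 2 X} = \frac{2 \frac{1}{2 X}}{3} = \frac{1}{3 X}$)
$\left(l{\left(- \frac{107}{-80} - \frac{13}{64} \right)} + 21705\right) \left(49429 + 12071\right) = \left(\frac{1}{3 \left(- \frac{107}{-80} - \frac{13}{64}\right)} + 21705\right) \left(49429 + 12071\right) = \left(\frac{1}{3 \left(\left(-107\right) \left(- \frac{1}{80}\right) - \frac{13}{64}\right)} + 21705\right) 61500 = \left(\frac{1}{3 \left(\frac{107}{80} - \frac{13}{64}\right)} + 21705\right) 61500 = \left(\frac{1}{3 \cdot \frac{363}{320}} + 21705\right) 61500 = \left(\frac{1}{3} \cdot \frac{320}{363} + 21705\right) 61500 = \left(\frac{320}{1089} + 21705\right) 61500 = \frac{23637065}{1089} \cdot 61500 = \frac{484559832500}{363}$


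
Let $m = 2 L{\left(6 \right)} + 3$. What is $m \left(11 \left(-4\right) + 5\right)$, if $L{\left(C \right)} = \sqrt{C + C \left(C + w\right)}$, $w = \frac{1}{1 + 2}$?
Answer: $-117 - 156 \sqrt{11} \approx -634.39$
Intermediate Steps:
$w = \frac{1}{3} \approx 0.33333$
$L{\left(C \right)} = \sqrt{C + C \left(\frac{1}{3} + C\right)}$ ($L{\left(C \right)} = \sqrt{C + C \left(C + \frac{1}{3}\right)} = \sqrt{C + C \left(\frac{1}{3} + C\right)}$)
$m = 3 + 4 \sqrt{11}$ ($m = 2 \frac{\sqrt{3} \sqrt{6 \left(4 + 3 \cdot 6\right)}}{3} + 3 = 2 \frac{\sqrt{3} \sqrt{6 \left(4 + 18\right)}}{3} + 3 = 2 \frac{\sqrt{3} \sqrt{6 \cdot 22}}{3} + 3 = 2 \frac{\sqrt{3} \sqrt{132}}{3} + 3 = 2 \frac{\sqrt{3} \cdot 2 \sqrt{33}}{3} + 3 = 2 \cdot 2 \sqrt{11} + 3 = 4 \sqrt{11} + 3 = 3 + 4 \sqrt{11} \approx 16.267$)
$m \left(11 \left(-4\right) + 5\right) = \left(3 + 4 \sqrt{11}\right) \left(11 \left(-4\right) + 5\right) = \left(3 + 4 \sqrt{11}\right) \left(-44 + 5\right) = \left(3 + 4 \sqrt{11}\right) \left(-39\right) = -117 - 156 \sqrt{11}$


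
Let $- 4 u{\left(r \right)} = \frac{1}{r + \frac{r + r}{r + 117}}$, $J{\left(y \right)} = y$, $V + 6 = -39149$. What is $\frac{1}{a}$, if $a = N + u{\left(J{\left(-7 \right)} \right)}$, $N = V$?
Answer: $- \frac{1568}{61394985} \approx -2.554 \cdot 10^{-5}$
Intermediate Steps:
$V = -39155$ ($V = -6 - 39149 = -39155$)
$N = -39155$
$u{\left(r \right)} = - \frac{1}{4 \left(r + \frac{2 r}{117 + r}\right)}$ ($u{\left(r \right)} = - \frac{1}{4 \left(r + \frac{r + r}{r + 117}\right)} = - \frac{1}{4 \left(r + \frac{2 r}{117 + r}\right)}$)
$a = - \frac{61394985}{1568}$ ($a = -39155 + \frac{-117 - -7}{4 \left(-7\right) \left(119 - 7\right)} = -39155 + \frac{1}{4} \left(- \frac{1}{7}\right) \frac{1}{112} \left(-117 + 7\right) = -39155 + \frac{1}{4} \left(- \frac{1}{7}\right) \frac{1}{112} \left(-110\right) = -39155 + \frac{55}{1568} = - \frac{61394985}{1568} \approx -39155.0$)
$\frac{1}{a} = \frac{1}{- \frac{61394985}{1568}} = - \frac{1568}{61394985}$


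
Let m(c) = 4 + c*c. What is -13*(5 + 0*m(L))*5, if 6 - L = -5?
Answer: -325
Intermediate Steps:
L = 11 (L = 6 - 1*(-5) = 6 + 5 = 11)
m(c) = 4 + c**2
-13*(5 + 0*m(L))*5 = -13*(5 + 0*(4 + 11**2))*5 = -13*(5 + 0*(4 + 121))*5 = -13*(5 + 0*125)*5 = -13*(5 + 0)*5 = -13*5*5 = -65*5 = -325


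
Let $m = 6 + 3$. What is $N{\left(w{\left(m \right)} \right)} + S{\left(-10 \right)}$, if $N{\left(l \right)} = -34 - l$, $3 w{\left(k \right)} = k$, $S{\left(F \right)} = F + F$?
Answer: $-57$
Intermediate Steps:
$m = 9$
$S{\left(F \right)} = 2 F$
$w{\left(k \right)} = \frac{k}{3}$
$N{\left(w{\left(m \right)} \right)} + S{\left(-10 \right)} = \left(-34 - \frac{1}{3} \cdot 9\right) + 2 \left(-10\right) = \left(-34 - 3\right) - 20 = -37 - 20 = -57$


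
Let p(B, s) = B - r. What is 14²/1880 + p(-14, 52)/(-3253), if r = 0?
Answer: 165977/1528910 ≈ 0.10856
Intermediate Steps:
p(B, s) = B (p(B, s) = B - 1*0 = B + 0 = B)
14²/1880 + p(-14, 52)/(-3253) = 14²/1880 - 14/(-3253) = 196*(1/1880) - 14*(-1/3253) = 49/470 + 14/3253 = 165977/1528910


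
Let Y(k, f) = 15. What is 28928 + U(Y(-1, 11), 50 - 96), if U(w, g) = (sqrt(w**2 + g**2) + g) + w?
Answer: 28897 + sqrt(2341) ≈ 28945.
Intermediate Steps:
U(w, g) = g + w + sqrt(g**2 + w**2) (U(w, g) = (sqrt(g**2 + w**2) + g) + w = (g + sqrt(g**2 + w**2)) + w = g + w + sqrt(g**2 + w**2))
28928 + U(Y(-1, 11), 50 - 96) = 28928 + ((50 - 96) + 15 + sqrt((50 - 96)**2 + 15**2)) = 28928 + (-46 + 15 + sqrt((-46)**2 + 225)) = 28928 + (-46 + 15 + sqrt(2116 + 225)) = 28928 + (-46 + 15 + sqrt(2341)) = 28928 + (-31 + sqrt(2341)) = 28897 + sqrt(2341)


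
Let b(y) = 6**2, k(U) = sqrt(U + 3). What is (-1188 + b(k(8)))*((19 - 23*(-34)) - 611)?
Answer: -218880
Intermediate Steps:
k(U) = sqrt(3 + U)
b(y) = 36
(-1188 + b(k(8)))*((19 - 23*(-34)) - 611) = (-1188 + 36)*((19 - 23*(-34)) - 611) = -1152*((19 + 782) - 611) = -1152*(801 - 611) = -1152*190 = -218880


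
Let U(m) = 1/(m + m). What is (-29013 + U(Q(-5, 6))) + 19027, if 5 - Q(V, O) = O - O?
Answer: -99859/10 ≈ -9985.9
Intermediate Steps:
Q(V, O) = 5 (Q(V, O) = 5 - (O - O) = 5 - 1*0 = 5 + 0 = 5)
U(m) = 1/(2*m)
(-29013 + U(Q(-5, 6))) + 19027 = (-29013 + (½)/5) + 19027 = (-29013 + (½)*(⅕)) + 19027 = (-29013 + ⅒) + 19027 = -290129/10 + 19027 = -99859/10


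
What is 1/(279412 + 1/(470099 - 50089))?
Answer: 420010/117355834121 ≈ 3.5789e-6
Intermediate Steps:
1/(279412 + 1/(470099 - 50089)) = 1/(279412 + 1/420010) = 1/(117355834121/420010) = 420010/117355834121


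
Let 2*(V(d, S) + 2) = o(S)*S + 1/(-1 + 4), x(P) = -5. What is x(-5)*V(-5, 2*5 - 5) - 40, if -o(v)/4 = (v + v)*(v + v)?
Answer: 29815/6 ≈ 4969.2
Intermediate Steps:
o(v) = -16*v² (o(v) = -4*(v + v)*(v + v) = -4*2*v*2*v = -16*v²)
V(d, S) = -11/6 - 8*S³ (V(d, S) = -2 + ((-16*S²)*S + 1/(-1 + 4))/2 = -2 + (-16*S³ + 1/3)/2 = -2 + (-16*S³ + ⅓)/2 = -2 + (⅓ - 16*S³)/2 = -2 + (⅙ - 8*S³) = -11/6 - 8*S³)
x(-5)*V(-5, 2*5 - 5) - 40 = -5*(-11/6 - 8*(2*5 - 5)³) - 40 = -5*(-11/6 - 8*(10 - 5)³) - 40 = -5*(-11/6 - 8*5³) - 40 = -5*(-11/6 - 8*125) - 40 = -5*(-11/6 - 1000) - 40 = -5*(-6011/6) - 40 = 30055/6 - 40 = 29815/6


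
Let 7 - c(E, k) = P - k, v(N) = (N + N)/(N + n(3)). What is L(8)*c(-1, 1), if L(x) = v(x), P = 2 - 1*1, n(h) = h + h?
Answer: 8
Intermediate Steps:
n(h) = 2*h
P = 1 (P = 2 - 1 = 1)
v(N) = 2*N/(6 + N) (v(N) = (N + N)/(N + 2*3) = (2*N)/(N + 6) = (2*N)/(6 + N) = 2*N/(6 + N))
c(E, k) = 6 + k (c(E, k) = 7 - (1 - k) = 7 + (-1 + k) = 6 + k)
L(x) = 2*x/(6 + x)
L(8)*c(-1, 1) = (2*8/(6 + 8))*(6 + 1) = (2*8/14)*7 = (2*8*(1/14))*7 = (8/7)*7 = 8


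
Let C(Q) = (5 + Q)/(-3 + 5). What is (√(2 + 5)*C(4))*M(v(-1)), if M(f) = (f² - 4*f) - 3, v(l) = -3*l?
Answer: -27*√7 ≈ -71.435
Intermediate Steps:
C(Q) = 5/2 + Q/2 (C(Q) = (5 + Q)/2 = (5 + Q)*(½) = 5/2 + Q/2)
M(f) = -3 + f² - 4*f
(√(2 + 5)*C(4))*M(v(-1)) = (√(2 + 5)*(5/2 + (½)*4))*(-3 + (-3*(-1))² - (-12)*(-1)) = (√7*(5/2 + 2))*(-3 + 3² - 4*3) = (√7*(9/2))*(-3 + 9 - 12) = (9*√7/2)*(-6) = -27*√7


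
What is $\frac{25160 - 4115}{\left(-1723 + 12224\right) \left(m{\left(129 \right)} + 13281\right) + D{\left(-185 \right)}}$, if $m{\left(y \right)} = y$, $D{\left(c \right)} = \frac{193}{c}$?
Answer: $\frac{3893325}{26051405657} \approx 0.00014945$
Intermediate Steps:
$\frac{25160 - 4115}{\left(-1723 + 12224\right) \left(m{\left(129 \right)} + 13281\right) + D{\left(-185 \right)}} = \frac{25160 - 4115}{\left(-1723 + 12224\right) \left(129 + 13281\right) + \frac{193}{-185}} = \frac{21045}{10501 \cdot 13410 + 193 \left(- \frac{1}{185}\right)} = \frac{21045}{140818410 - \frac{193}{185}} = \frac{21045}{\frac{26051405657}{185}} = 21045 \cdot \frac{185}{26051405657} = \frac{3893325}{26051405657}$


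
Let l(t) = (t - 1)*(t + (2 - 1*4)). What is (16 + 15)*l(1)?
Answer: 0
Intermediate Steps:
l(t) = (-1 + t)*(-2 + t) (l(t) = (-1 + t)*(t + (2 - 4)) = (-1 + t)*(t - 2) = (-1 + t)*(-2 + t))
(16 + 15)*l(1) = (16 + 15)*(2 + 1² - 3*1) = 31*(2 + 1 - 3) = 31*0 = 0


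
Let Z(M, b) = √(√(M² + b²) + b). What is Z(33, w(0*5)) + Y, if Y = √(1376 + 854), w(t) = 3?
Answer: √2230 + √(3 + 3*√122) ≈ 53.234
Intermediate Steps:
Z(M, b) = √(b + √(M² + b²))
Y = √2230 ≈ 47.223
Z(33, w(0*5)) + Y = √(3 + √(33² + 3²)) + √2230 = √(3 + √(1089 + 9)) + √2230 = √(3 + √1098) + √2230 = √(3 + 3*√122) + √2230 = √2230 + √(3 + 3*√122)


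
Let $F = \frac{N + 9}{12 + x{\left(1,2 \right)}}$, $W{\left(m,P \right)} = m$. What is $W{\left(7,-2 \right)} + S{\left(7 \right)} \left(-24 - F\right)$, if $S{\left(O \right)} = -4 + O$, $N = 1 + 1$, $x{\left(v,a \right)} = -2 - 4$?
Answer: $- \frac{141}{2} \approx -70.5$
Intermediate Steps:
$x{\left(v,a \right)} = -6$
$N = 2$
$F = \frac{11}{6}$ ($F = \frac{2 + 9}{12 - 6} = \frac{11}{6} \approx 1.8333$)
$W{\left(7,-2 \right)} + S{\left(7 \right)} \left(-24 - F\right) = 7 + \left(-4 + 7\right) \left(-24 - \frac{11}{6}\right) = 7 + 3 \left(-24 - \frac{11}{6}\right) = 7 + 3 \left(- \frac{155}{6}\right) = 7 - \frac{155}{2} = - \frac{141}{2}$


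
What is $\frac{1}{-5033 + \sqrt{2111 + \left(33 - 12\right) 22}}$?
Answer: $- \frac{5033}{25328516} - \frac{\sqrt{2573}}{25328516} \approx -0.00020071$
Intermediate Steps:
$\frac{1}{-5033 + \sqrt{2111 + \left(33 - 12\right) 22}} = \frac{1}{-5033 + \sqrt{2111 + 21 \cdot 22}} = \frac{1}{-5033 + \sqrt{2111 + 462}} = \frac{1}{-5033 + \sqrt{2573}}$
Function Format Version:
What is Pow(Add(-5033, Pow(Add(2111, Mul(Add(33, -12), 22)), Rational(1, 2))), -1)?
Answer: Add(Rational(-5033, 25328516), Mul(Rational(-1, 25328516), Pow(2573, Rational(1, 2)))) ≈ -0.00020071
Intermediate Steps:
Pow(Add(-5033, Pow(Add(2111, Mul(Add(33, -12), 22)), Rational(1, 2))), -1) = Pow(Add(-5033, Pow(Add(2111, Mul(21, 22)), Rational(1, 2))), -1) = Pow(Add(-5033, Pow(Add(2111, 462), Rational(1, 2))), -1) = Pow(Add(-5033, Pow(2573, Rational(1, 2))), -1)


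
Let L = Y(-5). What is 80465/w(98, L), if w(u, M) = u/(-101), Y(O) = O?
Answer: -1160995/14 ≈ -82928.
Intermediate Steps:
L = -5
w(u, M) = -u/101 (w(u, M) = u*(-1/101) = -u/101)
80465/w(98, L) = 80465/((-1/101*98)) = 80465/(-98/101) = 80465*(-101/98) = -1160995/14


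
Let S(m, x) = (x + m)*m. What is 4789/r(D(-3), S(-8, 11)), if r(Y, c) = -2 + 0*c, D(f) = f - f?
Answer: -4789/2 ≈ -2394.5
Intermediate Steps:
S(m, x) = m*(m + x) (S(m, x) = (m + x)*m = m*(m + x))
D(f) = 0
r(Y, c) = -2 (r(Y, c) = -2 + 0 = -2)
4789/r(D(-3), S(-8, 11)) = 4789/(-2) = 4789*(-1/2) = -4789/2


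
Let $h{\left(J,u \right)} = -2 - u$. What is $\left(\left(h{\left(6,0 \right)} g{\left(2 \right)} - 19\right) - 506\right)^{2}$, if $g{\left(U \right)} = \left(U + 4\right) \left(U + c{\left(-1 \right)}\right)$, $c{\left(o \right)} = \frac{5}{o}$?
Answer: $239121$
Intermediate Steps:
$g{\left(U \right)} = \left(-5 + U\right) \left(4 + U\right)$ ($g{\left(U \right)} = \left(U + 4\right) \left(U + \frac{5}{-1}\right) = \left(4 + U\right) \left(U + 5 \left(-1\right)\right) = \left(4 + U\right) \left(U - 5\right) = \left(4 + U\right) \left(-5 + U\right) = \left(-5 + U\right) \left(4 + U\right)$)
$\left(\left(h{\left(6,0 \right)} g{\left(2 \right)} - 19\right) - 506\right)^{2} = \left(\left(\left(-2 - 0\right) \left(-20 + 2^{2} - 2\right) - 19\right) - 506\right)^{2} = \left(\left(\left(-2 + 0\right) \left(-20 + 4 - 2\right) - 19\right) - 506\right)^{2} = \left(\left(\left(-2\right) \left(-18\right) - 19\right) - 506\right)^{2} = \left(\left(36 - 19\right) - 506\right)^{2} = \left(17 - 506\right)^{2} = \left(-489\right)^{2} = 239121$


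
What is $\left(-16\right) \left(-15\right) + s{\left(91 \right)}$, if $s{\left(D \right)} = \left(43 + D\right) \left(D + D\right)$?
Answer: $24628$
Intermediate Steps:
$s{\left(D \right)} = 2 D \left(43 + D\right)$ ($s{\left(D \right)} = \left(43 + D\right) 2 D = 2 D \left(43 + D\right)$)
$\left(-16\right) \left(-15\right) + s{\left(91 \right)} = \left(-16\right) \left(-15\right) + 2 \cdot 91 \left(43 + 91\right) = 240 + 2 \cdot 91 \cdot 134 = 240 + 24388 = 24628$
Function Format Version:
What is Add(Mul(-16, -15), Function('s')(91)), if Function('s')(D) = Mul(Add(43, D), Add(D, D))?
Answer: 24628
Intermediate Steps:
Function('s')(D) = Mul(2, D, Add(43, D)) (Function('s')(D) = Mul(Add(43, D), Mul(2, D)) = Mul(2, D, Add(43, D)))
Add(Mul(-16, -15), Function('s')(91)) = Add(Mul(-16, -15), Mul(2, 91, Add(43, 91))) = Add(240, Mul(2, 91, 134)) = Add(240, 24388) = 24628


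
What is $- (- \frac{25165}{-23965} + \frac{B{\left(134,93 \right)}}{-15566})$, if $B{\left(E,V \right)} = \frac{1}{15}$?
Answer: $- \frac{1175150377}{1119117570} \approx -1.0501$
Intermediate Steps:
$B{\left(E,V \right)} = \frac{1}{15}$
$- (- \frac{25165}{-23965} + \frac{B{\left(134,93 \right)}}{-15566}) = - (- \frac{25165}{-23965} + \frac{1}{15 \left(-15566\right)}) = - (\left(-25165\right) \left(- \frac{1}{23965}\right) + \frac{1}{15} \left(- \frac{1}{15566}\right)) = - (\frac{5033}{4793} - \frac{1}{233490}) = \left(-1\right) \frac{1175150377}{1119117570} = - \frac{1175150377}{1119117570}$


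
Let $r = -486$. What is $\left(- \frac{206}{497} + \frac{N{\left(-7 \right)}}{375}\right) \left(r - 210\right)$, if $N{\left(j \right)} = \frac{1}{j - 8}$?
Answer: $\frac{268945304}{931875} \approx 288.61$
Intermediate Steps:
$N{\left(j \right)} = \frac{1}{-8 + j}$
$\left(- \frac{206}{497} + \frac{N{\left(-7 \right)}}{375}\right) \left(r - 210\right) = \left(- \frac{206}{497} + \frac{1}{\left(-8 - 7\right) 375}\right) \left(-486 - 210\right) = \left(\left(-206\right) \frac{1}{497} + \frac{1}{-15} \cdot \frac{1}{375}\right) \left(-696\right) = \left(- \frac{206}{497} - \frac{1}{5625}\right) \left(-696\right) = \left(- \frac{1159247}{2795625}\right) \left(-696\right) = \frac{268945304}{931875}$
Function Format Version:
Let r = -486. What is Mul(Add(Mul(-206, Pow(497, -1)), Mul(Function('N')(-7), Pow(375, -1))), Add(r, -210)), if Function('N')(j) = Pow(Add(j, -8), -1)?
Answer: Rational(268945304, 931875) ≈ 288.61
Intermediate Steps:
Function('N')(j) = Pow(Add(-8, j), -1)
Mul(Add(Mul(-206, Pow(497, -1)), Mul(Function('N')(-7), Pow(375, -1))), Add(r, -210)) = Mul(Add(Mul(-206, Pow(497, -1)), Mul(Pow(Add(-8, -7), -1), Pow(375, -1))), Add(-486, -210)) = Mul(Add(Mul(-206, Rational(1, 497)), Mul(Pow(-15, -1), Rational(1, 375))), -696) = Mul(Add(Rational(-206, 497), Mul(Rational(-1, 15), Rational(1, 375))), -696) = Mul(Add(Rational(-206, 497), Rational(-1, 5625)), -696) = Mul(Rational(-1159247, 2795625), -696) = Rational(268945304, 931875)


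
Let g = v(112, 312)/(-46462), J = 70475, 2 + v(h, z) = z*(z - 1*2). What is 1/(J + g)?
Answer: 23231/1637156366 ≈ 1.4190e-5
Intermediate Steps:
v(h, z) = -2 + z*(-2 + z) (v(h, z) = -2 + z*(z - 1*2) = -2 + z*(z - 2) = -2 + z*(-2 + z))
g = -48359/23231 (g = (-2 + 312² - 2*312)/(-46462) = (-2 + 97344 - 624)*(-1/46462) = 96718*(-1/46462) = -48359/23231 ≈ -2.0817)
1/(J + g) = 1/(70475 - 48359/23231) = 1/(1637156366/23231) = 23231/1637156366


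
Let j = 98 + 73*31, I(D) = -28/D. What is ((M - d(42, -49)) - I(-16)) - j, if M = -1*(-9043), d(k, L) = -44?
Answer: 26897/4 ≈ 6724.3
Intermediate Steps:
M = 9043
j = 2361 (j = 98 + 2263 = 2361)
((M - d(42, -49)) - I(-16)) - j = ((9043 - 1*(-44)) - (-28)/(-16)) - 1*2361 = ((9043 + 44) - (-28)*(-1)/16) - 2361 = (9087 - 1*7/4) - 2361 = (9087 - 7/4) - 2361 = 36341/4 - 2361 = 26897/4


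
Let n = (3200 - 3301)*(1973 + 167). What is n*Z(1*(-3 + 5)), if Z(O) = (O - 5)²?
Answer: -1945260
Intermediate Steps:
n = -216140 (n = -101*2140 = -216140)
Z(O) = (-5 + O)²
n*Z(1*(-3 + 5)) = -216140*(-5 + 1*(-3 + 5))² = -216140*(-5 + 1*2)² = -216140*(-5 + 2)² = -216140*(-3)² = -216140*9 = -1945260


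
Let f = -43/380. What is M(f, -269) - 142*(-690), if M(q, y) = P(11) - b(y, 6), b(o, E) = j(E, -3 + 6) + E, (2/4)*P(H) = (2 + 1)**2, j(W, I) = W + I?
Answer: 97983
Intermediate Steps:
j(W, I) = I + W
f = -43/380 (f = -43*1/380 = -43/380 ≈ -0.11316)
P(H) = 18 (P(H) = 2*(2 + 1)**2 = 2*3**2 = 2*9 = 18)
b(o, E) = 3 + 2*E (b(o, E) = ((-3 + 6) + E) + E = (3 + E) + E = 3 + 2*E)
M(q, y) = 3 (M(q, y) = 18 - (3 + 2*6) = 18 - (3 + 12) = 18 - 1*15 = 18 - 15 = 3)
M(f, -269) - 142*(-690) = 3 - 142*(-690) = 3 - 1*(-97980) = 3 + 97980 = 97983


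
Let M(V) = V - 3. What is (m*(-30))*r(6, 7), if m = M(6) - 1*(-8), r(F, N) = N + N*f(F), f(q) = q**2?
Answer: -85470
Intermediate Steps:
r(F, N) = N + N*F**2
M(V) = -3 + V
m = 11 (m = (-3 + 6) - 1*(-8) = 3 + 8 = 11)
(m*(-30))*r(6, 7) = (11*(-30))*(7*(1 + 6**2)) = -2310*(1 + 36) = -2310*37 = -330*259 = -85470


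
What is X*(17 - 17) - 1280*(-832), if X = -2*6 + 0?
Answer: 1064960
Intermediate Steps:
X = -12 (X = -12 + 0 = -12)
X*(17 - 17) - 1280*(-832) = -12*(17 - 17) - 1280*(-832) = -12*0 + 1064960 = 0 + 1064960 = 1064960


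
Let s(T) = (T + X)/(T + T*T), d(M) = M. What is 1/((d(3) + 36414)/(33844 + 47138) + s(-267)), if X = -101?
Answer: 319527978/142033711 ≈ 2.2497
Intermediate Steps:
s(T) = (-101 + T)/(T + T**2) (s(T) = (T - 101)/(T + T*T) = (-101 + T)/(T + T**2))
1/((d(3) + 36414)/(33844 + 47138) + s(-267)) = 1/((3 + 36414)/(33844 + 47138) + (-101 - 267)/((-267)*(1 - 267))) = 1/(36417/80982 - 1/267*(-368)/(-266)) = 1/(36417*(1/80982) - 1/267*(-1/266)*(-368)) = 1/(12139/26994 - 184/35511) = 1/(142033711/319527978) = 319527978/142033711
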